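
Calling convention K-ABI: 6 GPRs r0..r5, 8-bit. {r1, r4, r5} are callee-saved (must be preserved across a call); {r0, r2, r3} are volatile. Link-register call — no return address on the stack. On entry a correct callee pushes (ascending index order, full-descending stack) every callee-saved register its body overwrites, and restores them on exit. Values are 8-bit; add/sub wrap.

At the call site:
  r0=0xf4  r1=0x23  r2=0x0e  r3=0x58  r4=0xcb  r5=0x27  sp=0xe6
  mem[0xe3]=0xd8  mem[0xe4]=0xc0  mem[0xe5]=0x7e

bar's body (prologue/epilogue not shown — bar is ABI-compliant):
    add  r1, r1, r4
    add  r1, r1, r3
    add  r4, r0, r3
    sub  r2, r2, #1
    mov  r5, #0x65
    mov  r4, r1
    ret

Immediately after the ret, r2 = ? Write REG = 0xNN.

REG = 0x0d

prologue: push r1 → mem[0xe5]=0x23, sp=0xe5
prologue: push r4 → mem[0xe4]=0xcb, sp=0xe4
prologue: push r5 → mem[0xe3]=0x27, sp=0xe3
body[0] add  r1, r1, r4 → r1=0xee
body[1] add  r1, r1, r3 → r1=0x46
body[2] add  r4, r0, r3 → r4=0x4c
body[3] sub  r2, r2, #1 → r2=0x0d
body[4] mov  r5, #0x65 → r5=0x65
body[5] mov  r4, r1 → r4=0x46
epilogue: pop r5=0x27, sp=0xe4
epilogue: pop r4=0xcb, sp=0xe5
epilogue: pop r1=0x23, sp=0xe6
r2 is caller-saved → body value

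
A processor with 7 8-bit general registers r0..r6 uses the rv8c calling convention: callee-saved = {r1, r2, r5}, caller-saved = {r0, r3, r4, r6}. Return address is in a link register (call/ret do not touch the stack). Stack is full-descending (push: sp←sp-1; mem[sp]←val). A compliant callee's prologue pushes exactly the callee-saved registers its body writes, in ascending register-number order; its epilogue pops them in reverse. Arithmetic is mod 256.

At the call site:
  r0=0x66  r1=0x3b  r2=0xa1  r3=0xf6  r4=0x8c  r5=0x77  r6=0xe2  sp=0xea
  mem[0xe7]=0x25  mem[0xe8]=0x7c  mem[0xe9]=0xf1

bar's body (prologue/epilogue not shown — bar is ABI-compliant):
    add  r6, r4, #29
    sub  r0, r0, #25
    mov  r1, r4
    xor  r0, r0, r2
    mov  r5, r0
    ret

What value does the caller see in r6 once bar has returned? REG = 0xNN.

prologue: push r1 -> mem[0xe9]=0x3b, sp=0xe9
prologue: push r5 -> mem[0xe8]=0x77, sp=0xe8
body[0] add  r6, r4, #29 -> r6=0xa9
body[1] sub  r0, r0, #25 -> r0=0x4d
body[2] mov  r1, r4 -> r1=0x8c
body[3] xor  r0, r0, r2 -> r0=0xec
body[4] mov  r5, r0 -> r5=0xec
epilogue: pop r5=0x77, sp=0xe9
epilogue: pop r1=0x3b, sp=0xea
r6 is caller-saved -> body value

REG = 0xa9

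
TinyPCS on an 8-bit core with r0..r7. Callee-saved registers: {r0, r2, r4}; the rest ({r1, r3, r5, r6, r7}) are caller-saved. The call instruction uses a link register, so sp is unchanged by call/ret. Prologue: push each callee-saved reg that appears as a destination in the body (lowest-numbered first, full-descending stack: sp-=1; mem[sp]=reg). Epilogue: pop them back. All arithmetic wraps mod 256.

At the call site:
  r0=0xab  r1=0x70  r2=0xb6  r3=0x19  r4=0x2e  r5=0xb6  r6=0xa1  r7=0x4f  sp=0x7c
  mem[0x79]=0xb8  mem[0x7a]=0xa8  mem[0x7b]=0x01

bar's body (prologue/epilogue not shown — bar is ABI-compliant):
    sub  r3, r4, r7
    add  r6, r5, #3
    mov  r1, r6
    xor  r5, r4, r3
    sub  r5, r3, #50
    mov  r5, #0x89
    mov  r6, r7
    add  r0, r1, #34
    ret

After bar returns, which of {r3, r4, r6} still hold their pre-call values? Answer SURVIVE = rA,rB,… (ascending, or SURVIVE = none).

SURVIVE = r4

prologue: push r0 -> mem[0x7b]=0xab, sp=0x7b
body[0] sub  r3, r4, r7 -> r3=0xdf
body[1] add  r6, r5, #3 -> r6=0xb9
body[2] mov  r1, r6 -> r1=0xb9
body[3] xor  r5, r4, r3 -> r5=0xf1
body[4] sub  r5, r3, #50 -> r5=0xad
body[5] mov  r5, #0x89 -> r5=0x89
body[6] mov  r6, r7 -> r6=0x4f
body[7] add  r0, r1, #34 -> r0=0xdb
epilogue: pop r0=0xab, sp=0x7c
r3: caller-saved, written=True
r4: callee-saved, written=False
r6: caller-saved, written=True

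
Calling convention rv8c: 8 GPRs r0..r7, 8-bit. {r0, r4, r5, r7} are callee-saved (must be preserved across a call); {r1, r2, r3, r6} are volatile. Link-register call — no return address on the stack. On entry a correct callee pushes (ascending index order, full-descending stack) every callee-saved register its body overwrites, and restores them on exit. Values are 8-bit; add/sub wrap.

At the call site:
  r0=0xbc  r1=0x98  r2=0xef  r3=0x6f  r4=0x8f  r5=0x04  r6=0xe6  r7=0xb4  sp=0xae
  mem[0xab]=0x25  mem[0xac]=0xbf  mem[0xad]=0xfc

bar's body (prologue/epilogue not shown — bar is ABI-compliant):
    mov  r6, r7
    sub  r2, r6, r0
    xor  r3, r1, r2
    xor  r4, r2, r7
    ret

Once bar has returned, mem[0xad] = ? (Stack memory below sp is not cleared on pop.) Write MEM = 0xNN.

MEM = 0x8f

prologue: push r4 → mem[0xad]=0x8f, sp=0xad
body[0] mov  r6, r7 → r6=0xb4
body[1] sub  r2, r6, r0 → r2=0xf8
body[2] xor  r3, r1, r2 → r3=0x60
body[3] xor  r4, r2, r7 → r4=0x4c
epilogue: pop r4=0x8f, sp=0xae
prologue pushed ['r4'] at ['0xad']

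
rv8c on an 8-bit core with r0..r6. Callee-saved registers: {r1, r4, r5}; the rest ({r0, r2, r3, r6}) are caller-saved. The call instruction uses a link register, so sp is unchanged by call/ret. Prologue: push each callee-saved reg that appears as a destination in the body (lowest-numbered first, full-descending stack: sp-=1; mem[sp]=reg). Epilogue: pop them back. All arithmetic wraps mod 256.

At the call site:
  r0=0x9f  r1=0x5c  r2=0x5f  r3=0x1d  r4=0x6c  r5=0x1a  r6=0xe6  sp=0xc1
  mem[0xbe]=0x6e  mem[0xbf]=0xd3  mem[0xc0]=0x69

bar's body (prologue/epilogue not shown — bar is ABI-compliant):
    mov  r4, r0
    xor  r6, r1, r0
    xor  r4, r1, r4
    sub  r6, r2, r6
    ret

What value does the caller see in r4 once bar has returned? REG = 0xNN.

prologue: push r4 -> mem[0xc0]=0x6c, sp=0xc0
body[0] mov  r4, r0 -> r4=0x9f
body[1] xor  r6, r1, r0 -> r6=0xc3
body[2] xor  r4, r1, r4 -> r4=0xc3
body[3] sub  r6, r2, r6 -> r6=0x9c
epilogue: pop r4=0x6c, sp=0xc1
r4 is callee-saved -> restored

REG = 0x6c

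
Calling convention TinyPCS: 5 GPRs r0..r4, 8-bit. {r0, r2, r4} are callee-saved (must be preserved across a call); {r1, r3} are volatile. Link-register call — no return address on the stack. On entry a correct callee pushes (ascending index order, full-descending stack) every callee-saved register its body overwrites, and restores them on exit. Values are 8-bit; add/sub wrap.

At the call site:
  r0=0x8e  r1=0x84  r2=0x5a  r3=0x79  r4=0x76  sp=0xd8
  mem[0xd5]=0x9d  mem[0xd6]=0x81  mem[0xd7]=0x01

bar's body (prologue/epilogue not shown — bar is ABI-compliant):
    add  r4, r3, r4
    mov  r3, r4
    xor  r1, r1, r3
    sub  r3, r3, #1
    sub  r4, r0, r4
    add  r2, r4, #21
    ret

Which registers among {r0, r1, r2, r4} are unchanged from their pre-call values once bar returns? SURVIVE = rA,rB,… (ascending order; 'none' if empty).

SURVIVE = r0,r2,r4

prologue: push r2 → mem[0xd7]=0x5a, sp=0xd7
prologue: push r4 → mem[0xd6]=0x76, sp=0xd6
body[0] add  r4, r3, r4 → r4=0xef
body[1] mov  r3, r4 → r3=0xef
body[2] xor  r1, r1, r3 → r1=0x6b
body[3] sub  r3, r3, #1 → r3=0xee
body[4] sub  r4, r0, r4 → r4=0x9f
body[5] add  r2, r4, #21 → r2=0xb4
epilogue: pop r4=0x76, sp=0xd7
epilogue: pop r2=0x5a, sp=0xd8
r0: callee-saved, written=False
r1: caller-saved, written=True
r2: callee-saved, written=True
r4: callee-saved, written=True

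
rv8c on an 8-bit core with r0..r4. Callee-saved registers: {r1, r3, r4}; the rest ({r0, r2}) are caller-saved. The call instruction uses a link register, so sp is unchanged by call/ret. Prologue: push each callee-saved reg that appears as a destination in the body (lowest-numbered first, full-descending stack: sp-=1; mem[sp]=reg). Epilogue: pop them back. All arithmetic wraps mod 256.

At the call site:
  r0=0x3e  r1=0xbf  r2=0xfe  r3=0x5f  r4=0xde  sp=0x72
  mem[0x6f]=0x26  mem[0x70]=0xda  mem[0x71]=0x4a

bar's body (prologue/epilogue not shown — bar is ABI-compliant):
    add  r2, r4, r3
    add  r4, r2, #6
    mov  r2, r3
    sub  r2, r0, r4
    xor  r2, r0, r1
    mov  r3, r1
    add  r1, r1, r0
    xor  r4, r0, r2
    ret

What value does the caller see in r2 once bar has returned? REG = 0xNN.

prologue: push r1 -> mem[0x71]=0xbf, sp=0x71
prologue: push r3 -> mem[0x70]=0x5f, sp=0x70
prologue: push r4 -> mem[0x6f]=0xde, sp=0x6f
body[0] add  r2, r4, r3 -> r2=0x3d
body[1] add  r4, r2, #6 -> r4=0x43
body[2] mov  r2, r3 -> r2=0x5f
body[3] sub  r2, r0, r4 -> r2=0xfb
body[4] xor  r2, r0, r1 -> r2=0x81
body[5] mov  r3, r1 -> r3=0xbf
body[6] add  r1, r1, r0 -> r1=0xfd
body[7] xor  r4, r0, r2 -> r4=0xbf
epilogue: pop r4=0xde, sp=0x70
epilogue: pop r3=0x5f, sp=0x71
epilogue: pop r1=0xbf, sp=0x72
r2 is caller-saved -> body value

REG = 0x81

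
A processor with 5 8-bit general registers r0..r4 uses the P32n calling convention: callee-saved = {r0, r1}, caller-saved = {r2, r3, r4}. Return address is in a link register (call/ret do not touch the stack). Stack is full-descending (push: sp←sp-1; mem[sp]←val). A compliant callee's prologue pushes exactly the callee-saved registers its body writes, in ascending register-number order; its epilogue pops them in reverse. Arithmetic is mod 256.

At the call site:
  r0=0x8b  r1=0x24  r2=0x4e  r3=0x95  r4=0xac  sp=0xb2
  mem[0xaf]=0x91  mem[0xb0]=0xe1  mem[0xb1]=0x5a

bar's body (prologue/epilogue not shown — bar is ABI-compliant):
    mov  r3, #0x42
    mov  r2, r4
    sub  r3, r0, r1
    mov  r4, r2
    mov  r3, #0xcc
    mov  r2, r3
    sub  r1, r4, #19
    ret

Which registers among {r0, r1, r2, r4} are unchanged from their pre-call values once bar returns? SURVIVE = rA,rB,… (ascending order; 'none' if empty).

prologue: push r1 -> mem[0xb1]=0x24, sp=0xb1
body[0] mov  r3, #0x42 -> r3=0x42
body[1] mov  r2, r4 -> r2=0xac
body[2] sub  r3, r0, r1 -> r3=0x67
body[3] mov  r4, r2 -> r4=0xac
body[4] mov  r3, #0xcc -> r3=0xcc
body[5] mov  r2, r3 -> r2=0xcc
body[6] sub  r1, r4, #19 -> r1=0x99
epilogue: pop r1=0x24, sp=0xb2
r0: callee-saved, written=False
r1: callee-saved, written=True
r2: caller-saved, written=True
r4: caller-saved, written=True

SURVIVE = r0,r1,r4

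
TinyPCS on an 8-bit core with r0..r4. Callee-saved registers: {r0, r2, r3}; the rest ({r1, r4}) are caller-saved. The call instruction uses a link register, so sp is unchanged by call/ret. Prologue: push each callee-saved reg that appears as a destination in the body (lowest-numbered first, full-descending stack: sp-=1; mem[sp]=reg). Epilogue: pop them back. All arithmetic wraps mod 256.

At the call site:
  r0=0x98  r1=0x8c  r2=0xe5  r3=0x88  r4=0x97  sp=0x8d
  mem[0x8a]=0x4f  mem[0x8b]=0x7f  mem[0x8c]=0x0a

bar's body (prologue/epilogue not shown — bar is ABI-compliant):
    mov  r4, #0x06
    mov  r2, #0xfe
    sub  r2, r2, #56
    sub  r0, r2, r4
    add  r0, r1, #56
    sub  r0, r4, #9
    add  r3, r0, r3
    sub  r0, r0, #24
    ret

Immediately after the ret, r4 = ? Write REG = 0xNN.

REG = 0x06

prologue: push r0 → mem[0x8c]=0x98, sp=0x8c
prologue: push r2 → mem[0x8b]=0xe5, sp=0x8b
prologue: push r3 → mem[0x8a]=0x88, sp=0x8a
body[0] mov  r4, #0x06 → r4=0x06
body[1] mov  r2, #0xfe → r2=0xfe
body[2] sub  r2, r2, #56 → r2=0xc6
body[3] sub  r0, r2, r4 → r0=0xc0
body[4] add  r0, r1, #56 → r0=0xc4
body[5] sub  r0, r4, #9 → r0=0xfd
body[6] add  r3, r0, r3 → r3=0x85
body[7] sub  r0, r0, #24 → r0=0xe5
epilogue: pop r3=0x88, sp=0x8b
epilogue: pop r2=0xe5, sp=0x8c
epilogue: pop r0=0x98, sp=0x8d
r4 is caller-saved → body value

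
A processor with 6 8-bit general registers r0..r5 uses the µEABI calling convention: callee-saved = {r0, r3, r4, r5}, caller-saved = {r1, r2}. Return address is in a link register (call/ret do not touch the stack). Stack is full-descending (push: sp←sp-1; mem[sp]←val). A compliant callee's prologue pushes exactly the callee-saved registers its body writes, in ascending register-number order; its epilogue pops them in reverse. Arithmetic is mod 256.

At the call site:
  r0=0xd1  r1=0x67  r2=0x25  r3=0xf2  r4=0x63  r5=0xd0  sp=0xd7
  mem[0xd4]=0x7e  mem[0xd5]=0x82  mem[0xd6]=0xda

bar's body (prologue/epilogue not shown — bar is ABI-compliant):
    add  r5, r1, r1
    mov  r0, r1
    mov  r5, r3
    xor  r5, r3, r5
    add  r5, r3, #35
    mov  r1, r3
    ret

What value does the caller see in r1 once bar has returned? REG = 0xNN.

REG = 0xf2

prologue: push r0 → mem[0xd6]=0xd1, sp=0xd6
prologue: push r5 → mem[0xd5]=0xd0, sp=0xd5
body[0] add  r5, r1, r1 → r5=0xce
body[1] mov  r0, r1 → r0=0x67
body[2] mov  r5, r3 → r5=0xf2
body[3] xor  r5, r3, r5 → r5=0x00
body[4] add  r5, r3, #35 → r5=0x15
body[5] mov  r1, r3 → r1=0xf2
epilogue: pop r5=0xd0, sp=0xd6
epilogue: pop r0=0xd1, sp=0xd7
r1 is caller-saved → body value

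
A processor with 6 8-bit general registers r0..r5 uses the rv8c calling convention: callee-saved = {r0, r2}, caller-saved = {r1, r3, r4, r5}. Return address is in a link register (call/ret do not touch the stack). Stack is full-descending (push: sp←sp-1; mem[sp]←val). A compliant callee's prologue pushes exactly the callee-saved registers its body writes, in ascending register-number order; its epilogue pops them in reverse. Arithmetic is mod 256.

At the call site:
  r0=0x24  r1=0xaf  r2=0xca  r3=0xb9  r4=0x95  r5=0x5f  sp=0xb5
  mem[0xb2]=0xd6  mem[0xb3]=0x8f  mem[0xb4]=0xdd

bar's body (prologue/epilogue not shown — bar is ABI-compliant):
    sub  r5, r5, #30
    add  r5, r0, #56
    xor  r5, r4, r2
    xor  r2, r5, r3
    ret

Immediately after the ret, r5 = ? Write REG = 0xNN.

REG = 0x5f

prologue: push r2 → mem[0xb4]=0xca, sp=0xb4
body[0] sub  r5, r5, #30 → r5=0x41
body[1] add  r5, r0, #56 → r5=0x5c
body[2] xor  r5, r4, r2 → r5=0x5f
body[3] xor  r2, r5, r3 → r2=0xe6
epilogue: pop r2=0xca, sp=0xb5
r5 is caller-saved → body value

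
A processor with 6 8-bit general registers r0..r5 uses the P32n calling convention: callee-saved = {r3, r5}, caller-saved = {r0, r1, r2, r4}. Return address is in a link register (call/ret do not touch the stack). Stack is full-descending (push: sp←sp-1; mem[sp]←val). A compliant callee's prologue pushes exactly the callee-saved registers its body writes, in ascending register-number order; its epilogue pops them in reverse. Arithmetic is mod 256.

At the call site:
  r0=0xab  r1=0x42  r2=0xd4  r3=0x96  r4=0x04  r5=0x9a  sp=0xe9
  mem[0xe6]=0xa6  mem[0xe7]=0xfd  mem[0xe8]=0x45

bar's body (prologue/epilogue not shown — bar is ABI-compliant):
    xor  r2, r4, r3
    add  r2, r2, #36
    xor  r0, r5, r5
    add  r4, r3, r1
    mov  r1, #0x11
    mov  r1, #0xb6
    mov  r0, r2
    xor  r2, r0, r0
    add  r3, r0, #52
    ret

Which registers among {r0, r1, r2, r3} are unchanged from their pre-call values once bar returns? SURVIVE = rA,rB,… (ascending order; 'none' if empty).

SURVIVE = r3

prologue: push r3 -> mem[0xe8]=0x96, sp=0xe8
body[0] xor  r2, r4, r3 -> r2=0x92
body[1] add  r2, r2, #36 -> r2=0xb6
body[2] xor  r0, r5, r5 -> r0=0x00
body[3] add  r4, r3, r1 -> r4=0xd8
body[4] mov  r1, #0x11 -> r1=0x11
body[5] mov  r1, #0xb6 -> r1=0xb6
body[6] mov  r0, r2 -> r0=0xb6
body[7] xor  r2, r0, r0 -> r2=0x00
body[8] add  r3, r0, #52 -> r3=0xea
epilogue: pop r3=0x96, sp=0xe9
r0: caller-saved, written=True
r1: caller-saved, written=True
r2: caller-saved, written=True
r3: callee-saved, written=True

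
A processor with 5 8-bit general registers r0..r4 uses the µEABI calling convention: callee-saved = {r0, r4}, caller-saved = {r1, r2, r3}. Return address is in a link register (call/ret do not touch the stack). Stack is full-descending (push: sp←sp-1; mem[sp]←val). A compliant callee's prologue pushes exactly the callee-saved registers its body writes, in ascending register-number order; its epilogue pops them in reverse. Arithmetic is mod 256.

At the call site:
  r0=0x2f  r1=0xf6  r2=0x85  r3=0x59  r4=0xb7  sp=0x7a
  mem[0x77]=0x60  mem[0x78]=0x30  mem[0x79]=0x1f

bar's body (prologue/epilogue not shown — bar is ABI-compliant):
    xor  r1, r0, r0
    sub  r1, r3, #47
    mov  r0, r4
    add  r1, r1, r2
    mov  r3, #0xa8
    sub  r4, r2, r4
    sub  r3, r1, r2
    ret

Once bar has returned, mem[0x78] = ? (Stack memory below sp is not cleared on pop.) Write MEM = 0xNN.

prologue: push r0 → mem[0x79]=0x2f, sp=0x79
prologue: push r4 → mem[0x78]=0xb7, sp=0x78
body[0] xor  r1, r0, r0 → r1=0x00
body[1] sub  r1, r3, #47 → r1=0x2a
body[2] mov  r0, r4 → r0=0xb7
body[3] add  r1, r1, r2 → r1=0xaf
body[4] mov  r3, #0xa8 → r3=0xa8
body[5] sub  r4, r2, r4 → r4=0xce
body[6] sub  r3, r1, r2 → r3=0x2a
epilogue: pop r4=0xb7, sp=0x79
epilogue: pop r0=0x2f, sp=0x7a
prologue pushed ['r0', 'r4'] at ['0x79', '0x78']

MEM = 0xb7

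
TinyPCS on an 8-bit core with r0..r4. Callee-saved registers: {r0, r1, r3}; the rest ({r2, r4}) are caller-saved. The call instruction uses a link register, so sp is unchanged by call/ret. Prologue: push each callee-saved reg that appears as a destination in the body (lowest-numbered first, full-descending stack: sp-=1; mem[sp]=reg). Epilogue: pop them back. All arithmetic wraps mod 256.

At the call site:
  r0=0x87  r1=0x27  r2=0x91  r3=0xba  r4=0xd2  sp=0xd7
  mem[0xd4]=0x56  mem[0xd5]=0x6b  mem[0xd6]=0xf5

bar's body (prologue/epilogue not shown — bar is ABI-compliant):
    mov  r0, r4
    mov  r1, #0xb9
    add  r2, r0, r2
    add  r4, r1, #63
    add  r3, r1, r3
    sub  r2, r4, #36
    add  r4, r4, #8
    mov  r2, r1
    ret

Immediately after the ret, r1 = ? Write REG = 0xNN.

REG = 0x27

prologue: push r0 → mem[0xd6]=0x87, sp=0xd6
prologue: push r1 → mem[0xd5]=0x27, sp=0xd5
prologue: push r3 → mem[0xd4]=0xba, sp=0xd4
body[0] mov  r0, r4 → r0=0xd2
body[1] mov  r1, #0xb9 → r1=0xb9
body[2] add  r2, r0, r2 → r2=0x63
body[3] add  r4, r1, #63 → r4=0xf8
body[4] add  r3, r1, r3 → r3=0x73
body[5] sub  r2, r4, #36 → r2=0xd4
body[6] add  r4, r4, #8 → r4=0x00
body[7] mov  r2, r1 → r2=0xb9
epilogue: pop r3=0xba, sp=0xd5
epilogue: pop r1=0x27, sp=0xd6
epilogue: pop r0=0x87, sp=0xd7
r1 is callee-saved → restored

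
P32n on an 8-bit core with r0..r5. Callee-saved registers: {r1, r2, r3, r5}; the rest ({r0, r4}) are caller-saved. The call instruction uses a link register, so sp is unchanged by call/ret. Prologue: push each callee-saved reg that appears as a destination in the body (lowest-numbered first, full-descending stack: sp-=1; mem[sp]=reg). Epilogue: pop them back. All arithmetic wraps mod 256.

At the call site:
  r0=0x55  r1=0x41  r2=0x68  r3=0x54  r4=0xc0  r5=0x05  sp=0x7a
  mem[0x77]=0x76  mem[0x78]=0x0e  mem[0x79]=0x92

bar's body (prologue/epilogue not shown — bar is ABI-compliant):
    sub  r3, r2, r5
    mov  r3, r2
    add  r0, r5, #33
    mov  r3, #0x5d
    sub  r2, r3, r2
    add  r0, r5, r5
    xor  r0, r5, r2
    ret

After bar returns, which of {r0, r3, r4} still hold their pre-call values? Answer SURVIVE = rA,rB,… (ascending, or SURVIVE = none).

SURVIVE = r3,r4

prologue: push r2 -> mem[0x79]=0x68, sp=0x79
prologue: push r3 -> mem[0x78]=0x54, sp=0x78
body[0] sub  r3, r2, r5 -> r3=0x63
body[1] mov  r3, r2 -> r3=0x68
body[2] add  r0, r5, #33 -> r0=0x26
body[3] mov  r3, #0x5d -> r3=0x5d
body[4] sub  r2, r3, r2 -> r2=0xf5
body[5] add  r0, r5, r5 -> r0=0x0a
body[6] xor  r0, r5, r2 -> r0=0xf0
epilogue: pop r3=0x54, sp=0x79
epilogue: pop r2=0x68, sp=0x7a
r0: caller-saved, written=True
r3: callee-saved, written=True
r4: caller-saved, written=False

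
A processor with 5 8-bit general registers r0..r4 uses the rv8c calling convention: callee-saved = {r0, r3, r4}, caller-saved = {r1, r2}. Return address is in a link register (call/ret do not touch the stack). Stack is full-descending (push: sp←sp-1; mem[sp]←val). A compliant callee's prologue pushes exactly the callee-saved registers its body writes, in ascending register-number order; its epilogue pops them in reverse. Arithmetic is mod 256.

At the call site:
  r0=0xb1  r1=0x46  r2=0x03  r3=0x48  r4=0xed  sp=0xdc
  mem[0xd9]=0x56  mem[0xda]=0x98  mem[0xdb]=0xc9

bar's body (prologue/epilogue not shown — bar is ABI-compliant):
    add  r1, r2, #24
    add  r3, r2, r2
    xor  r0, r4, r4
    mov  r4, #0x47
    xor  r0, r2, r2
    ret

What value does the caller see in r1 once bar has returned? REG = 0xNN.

REG = 0x1b

prologue: push r0 -> mem[0xdb]=0xb1, sp=0xdb
prologue: push r3 -> mem[0xda]=0x48, sp=0xda
prologue: push r4 -> mem[0xd9]=0xed, sp=0xd9
body[0] add  r1, r2, #24 -> r1=0x1b
body[1] add  r3, r2, r2 -> r3=0x06
body[2] xor  r0, r4, r4 -> r0=0x00
body[3] mov  r4, #0x47 -> r4=0x47
body[4] xor  r0, r2, r2 -> r0=0x00
epilogue: pop r4=0xed, sp=0xda
epilogue: pop r3=0x48, sp=0xdb
epilogue: pop r0=0xb1, sp=0xdc
r1 is caller-saved -> body value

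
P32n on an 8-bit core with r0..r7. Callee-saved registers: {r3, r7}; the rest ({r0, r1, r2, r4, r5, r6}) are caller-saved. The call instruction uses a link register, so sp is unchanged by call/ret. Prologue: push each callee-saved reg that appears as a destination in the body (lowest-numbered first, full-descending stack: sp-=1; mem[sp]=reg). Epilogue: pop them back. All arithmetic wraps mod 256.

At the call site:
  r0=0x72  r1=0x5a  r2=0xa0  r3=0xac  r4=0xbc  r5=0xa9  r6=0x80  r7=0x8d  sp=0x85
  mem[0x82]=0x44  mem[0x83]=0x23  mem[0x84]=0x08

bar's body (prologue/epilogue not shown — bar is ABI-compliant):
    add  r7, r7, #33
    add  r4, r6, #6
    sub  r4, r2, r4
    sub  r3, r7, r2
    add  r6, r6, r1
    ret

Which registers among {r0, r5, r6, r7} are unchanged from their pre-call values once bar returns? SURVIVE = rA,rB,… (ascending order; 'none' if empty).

prologue: push r3 -> mem[0x84]=0xac, sp=0x84
prologue: push r7 -> mem[0x83]=0x8d, sp=0x83
body[0] add  r7, r7, #33 -> r7=0xae
body[1] add  r4, r6, #6 -> r4=0x86
body[2] sub  r4, r2, r4 -> r4=0x1a
body[3] sub  r3, r7, r2 -> r3=0x0e
body[4] add  r6, r6, r1 -> r6=0xda
epilogue: pop r7=0x8d, sp=0x84
epilogue: pop r3=0xac, sp=0x85
r0: caller-saved, written=False
r5: caller-saved, written=False
r6: caller-saved, written=True
r7: callee-saved, written=True

SURVIVE = r0,r5,r7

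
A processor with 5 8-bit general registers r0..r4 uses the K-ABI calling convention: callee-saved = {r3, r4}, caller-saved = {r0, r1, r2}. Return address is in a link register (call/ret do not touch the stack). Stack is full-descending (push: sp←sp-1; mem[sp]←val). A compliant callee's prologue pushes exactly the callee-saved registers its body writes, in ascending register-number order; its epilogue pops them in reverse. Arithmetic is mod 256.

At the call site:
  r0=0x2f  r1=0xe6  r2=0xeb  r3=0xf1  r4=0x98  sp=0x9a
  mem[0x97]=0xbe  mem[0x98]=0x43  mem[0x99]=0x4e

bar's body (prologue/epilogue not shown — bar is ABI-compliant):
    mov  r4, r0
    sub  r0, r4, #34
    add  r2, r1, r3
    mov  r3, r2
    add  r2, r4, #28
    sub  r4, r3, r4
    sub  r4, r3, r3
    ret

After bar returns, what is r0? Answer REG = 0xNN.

prologue: push r3 → mem[0x99]=0xf1, sp=0x99
prologue: push r4 → mem[0x98]=0x98, sp=0x98
body[0] mov  r4, r0 → r4=0x2f
body[1] sub  r0, r4, #34 → r0=0x0d
body[2] add  r2, r1, r3 → r2=0xd7
body[3] mov  r3, r2 → r3=0xd7
body[4] add  r2, r4, #28 → r2=0x4b
body[5] sub  r4, r3, r4 → r4=0xa8
body[6] sub  r4, r3, r3 → r4=0x00
epilogue: pop r4=0x98, sp=0x99
epilogue: pop r3=0xf1, sp=0x9a
r0 is caller-saved → body value

REG = 0x0d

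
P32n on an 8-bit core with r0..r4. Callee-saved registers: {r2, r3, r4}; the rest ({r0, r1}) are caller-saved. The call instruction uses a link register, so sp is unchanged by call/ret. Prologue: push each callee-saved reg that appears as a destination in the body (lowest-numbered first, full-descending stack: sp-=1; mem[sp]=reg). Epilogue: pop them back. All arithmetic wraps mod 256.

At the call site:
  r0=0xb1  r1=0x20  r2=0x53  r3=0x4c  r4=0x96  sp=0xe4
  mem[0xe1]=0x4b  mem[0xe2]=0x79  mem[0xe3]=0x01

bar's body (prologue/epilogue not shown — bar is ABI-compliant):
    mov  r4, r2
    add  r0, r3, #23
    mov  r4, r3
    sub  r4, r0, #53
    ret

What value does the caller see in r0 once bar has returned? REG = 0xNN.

REG = 0x63

prologue: push r4 -> mem[0xe3]=0x96, sp=0xe3
body[0] mov  r4, r2 -> r4=0x53
body[1] add  r0, r3, #23 -> r0=0x63
body[2] mov  r4, r3 -> r4=0x4c
body[3] sub  r4, r0, #53 -> r4=0x2e
epilogue: pop r4=0x96, sp=0xe4
r0 is caller-saved -> body value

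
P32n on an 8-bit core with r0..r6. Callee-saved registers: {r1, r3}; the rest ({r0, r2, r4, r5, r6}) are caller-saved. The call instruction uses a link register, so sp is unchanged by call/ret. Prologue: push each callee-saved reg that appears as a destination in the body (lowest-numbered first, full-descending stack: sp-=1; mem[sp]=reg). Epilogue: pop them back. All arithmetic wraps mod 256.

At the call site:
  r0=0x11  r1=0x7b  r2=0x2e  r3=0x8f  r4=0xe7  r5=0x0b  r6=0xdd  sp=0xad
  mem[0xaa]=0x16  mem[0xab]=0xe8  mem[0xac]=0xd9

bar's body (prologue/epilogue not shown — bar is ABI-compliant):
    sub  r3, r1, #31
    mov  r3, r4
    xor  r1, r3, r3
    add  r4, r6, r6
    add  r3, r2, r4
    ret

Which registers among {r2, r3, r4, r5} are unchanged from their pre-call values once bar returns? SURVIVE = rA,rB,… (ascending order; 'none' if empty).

SURVIVE = r2,r3,r5

prologue: push r1 → mem[0xac]=0x7b, sp=0xac
prologue: push r3 → mem[0xab]=0x8f, sp=0xab
body[0] sub  r3, r1, #31 → r3=0x5c
body[1] mov  r3, r4 → r3=0xe7
body[2] xor  r1, r3, r3 → r1=0x00
body[3] add  r4, r6, r6 → r4=0xba
body[4] add  r3, r2, r4 → r3=0xe8
epilogue: pop r3=0x8f, sp=0xac
epilogue: pop r1=0x7b, sp=0xad
r2: caller-saved, written=False
r3: callee-saved, written=True
r4: caller-saved, written=True
r5: caller-saved, written=False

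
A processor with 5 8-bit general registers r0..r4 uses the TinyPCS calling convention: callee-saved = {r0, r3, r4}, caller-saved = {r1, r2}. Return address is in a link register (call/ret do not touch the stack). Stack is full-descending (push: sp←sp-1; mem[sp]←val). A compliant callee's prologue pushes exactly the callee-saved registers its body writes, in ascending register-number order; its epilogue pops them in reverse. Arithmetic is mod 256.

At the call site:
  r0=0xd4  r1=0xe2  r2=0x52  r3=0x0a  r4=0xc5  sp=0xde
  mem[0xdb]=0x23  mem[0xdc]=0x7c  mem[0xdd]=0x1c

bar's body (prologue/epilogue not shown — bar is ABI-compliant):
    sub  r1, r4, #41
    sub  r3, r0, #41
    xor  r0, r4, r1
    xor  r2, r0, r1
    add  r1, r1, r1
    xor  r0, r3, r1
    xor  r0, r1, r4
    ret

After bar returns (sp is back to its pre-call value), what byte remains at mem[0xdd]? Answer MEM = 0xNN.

prologue: push r0 -> mem[0xdd]=0xd4, sp=0xdd
prologue: push r3 -> mem[0xdc]=0x0a, sp=0xdc
body[0] sub  r1, r4, #41 -> r1=0x9c
body[1] sub  r3, r0, #41 -> r3=0xab
body[2] xor  r0, r4, r1 -> r0=0x59
body[3] xor  r2, r0, r1 -> r2=0xc5
body[4] add  r1, r1, r1 -> r1=0x38
body[5] xor  r0, r3, r1 -> r0=0x93
body[6] xor  r0, r1, r4 -> r0=0xfd
epilogue: pop r3=0x0a, sp=0xdd
epilogue: pop r0=0xd4, sp=0xde
prologue pushed ['r0', 'r3'] at ['0xdd', '0xdc']

MEM = 0xd4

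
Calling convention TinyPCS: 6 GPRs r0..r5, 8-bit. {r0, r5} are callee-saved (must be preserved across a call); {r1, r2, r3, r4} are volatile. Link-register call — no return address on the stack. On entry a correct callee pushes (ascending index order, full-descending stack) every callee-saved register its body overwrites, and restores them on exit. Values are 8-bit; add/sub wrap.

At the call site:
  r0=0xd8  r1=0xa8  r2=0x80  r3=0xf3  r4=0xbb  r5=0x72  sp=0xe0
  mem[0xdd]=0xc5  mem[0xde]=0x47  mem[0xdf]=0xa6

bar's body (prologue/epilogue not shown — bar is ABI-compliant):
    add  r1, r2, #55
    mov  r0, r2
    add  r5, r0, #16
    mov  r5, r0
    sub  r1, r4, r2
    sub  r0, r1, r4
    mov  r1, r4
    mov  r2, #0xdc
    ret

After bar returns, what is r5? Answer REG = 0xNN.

prologue: push r0 -> mem[0xdf]=0xd8, sp=0xdf
prologue: push r5 -> mem[0xde]=0x72, sp=0xde
body[0] add  r1, r2, #55 -> r1=0xb7
body[1] mov  r0, r2 -> r0=0x80
body[2] add  r5, r0, #16 -> r5=0x90
body[3] mov  r5, r0 -> r5=0x80
body[4] sub  r1, r4, r2 -> r1=0x3b
body[5] sub  r0, r1, r4 -> r0=0x80
body[6] mov  r1, r4 -> r1=0xbb
body[7] mov  r2, #0xdc -> r2=0xdc
epilogue: pop r5=0x72, sp=0xdf
epilogue: pop r0=0xd8, sp=0xe0
r5 is callee-saved -> restored

REG = 0x72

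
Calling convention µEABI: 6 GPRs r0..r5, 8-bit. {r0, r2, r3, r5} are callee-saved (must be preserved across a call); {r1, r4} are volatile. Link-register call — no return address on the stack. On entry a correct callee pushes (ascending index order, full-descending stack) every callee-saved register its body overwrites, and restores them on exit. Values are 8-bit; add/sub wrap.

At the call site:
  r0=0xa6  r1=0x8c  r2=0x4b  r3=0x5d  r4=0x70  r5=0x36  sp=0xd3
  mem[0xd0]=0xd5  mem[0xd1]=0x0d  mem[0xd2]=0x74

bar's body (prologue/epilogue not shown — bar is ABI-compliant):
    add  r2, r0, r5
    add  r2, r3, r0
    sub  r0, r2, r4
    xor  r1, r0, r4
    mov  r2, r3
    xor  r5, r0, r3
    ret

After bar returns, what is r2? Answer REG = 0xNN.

prologue: push r0 -> mem[0xd2]=0xa6, sp=0xd2
prologue: push r2 -> mem[0xd1]=0x4b, sp=0xd1
prologue: push r5 -> mem[0xd0]=0x36, sp=0xd0
body[0] add  r2, r0, r5 -> r2=0xdc
body[1] add  r2, r3, r0 -> r2=0x03
body[2] sub  r0, r2, r4 -> r0=0x93
body[3] xor  r1, r0, r4 -> r1=0xe3
body[4] mov  r2, r3 -> r2=0x5d
body[5] xor  r5, r0, r3 -> r5=0xce
epilogue: pop r5=0x36, sp=0xd1
epilogue: pop r2=0x4b, sp=0xd2
epilogue: pop r0=0xa6, sp=0xd3
r2 is callee-saved -> restored

REG = 0x4b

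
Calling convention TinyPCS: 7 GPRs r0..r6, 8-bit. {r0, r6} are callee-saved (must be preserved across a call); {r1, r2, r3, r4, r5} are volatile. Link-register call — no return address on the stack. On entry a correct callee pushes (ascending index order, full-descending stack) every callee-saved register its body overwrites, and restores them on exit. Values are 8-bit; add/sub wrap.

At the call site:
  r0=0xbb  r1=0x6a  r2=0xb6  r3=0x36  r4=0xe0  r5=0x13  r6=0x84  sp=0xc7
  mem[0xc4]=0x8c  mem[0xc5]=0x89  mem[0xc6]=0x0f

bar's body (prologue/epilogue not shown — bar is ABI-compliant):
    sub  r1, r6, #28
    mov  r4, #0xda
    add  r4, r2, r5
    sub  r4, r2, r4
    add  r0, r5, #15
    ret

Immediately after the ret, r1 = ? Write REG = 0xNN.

REG = 0x68

prologue: push r0 -> mem[0xc6]=0xbb, sp=0xc6
body[0] sub  r1, r6, #28 -> r1=0x68
body[1] mov  r4, #0xda -> r4=0xda
body[2] add  r4, r2, r5 -> r4=0xc9
body[3] sub  r4, r2, r4 -> r4=0xed
body[4] add  r0, r5, #15 -> r0=0x22
epilogue: pop r0=0xbb, sp=0xc7
r1 is caller-saved -> body value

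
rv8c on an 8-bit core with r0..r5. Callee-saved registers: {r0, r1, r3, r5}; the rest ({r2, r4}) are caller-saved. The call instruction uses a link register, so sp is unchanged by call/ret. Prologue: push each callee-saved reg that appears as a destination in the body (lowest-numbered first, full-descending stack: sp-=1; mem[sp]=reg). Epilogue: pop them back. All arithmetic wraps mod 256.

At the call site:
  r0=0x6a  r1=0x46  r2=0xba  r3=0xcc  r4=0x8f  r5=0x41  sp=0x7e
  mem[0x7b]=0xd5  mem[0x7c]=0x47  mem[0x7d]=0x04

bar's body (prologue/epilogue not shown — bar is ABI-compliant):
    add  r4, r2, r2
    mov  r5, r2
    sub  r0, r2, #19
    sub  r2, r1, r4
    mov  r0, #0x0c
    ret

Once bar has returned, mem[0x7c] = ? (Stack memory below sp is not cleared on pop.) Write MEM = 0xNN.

prologue: push r0 → mem[0x7d]=0x6a, sp=0x7d
prologue: push r5 → mem[0x7c]=0x41, sp=0x7c
body[0] add  r4, r2, r2 → r4=0x74
body[1] mov  r5, r2 → r5=0xba
body[2] sub  r0, r2, #19 → r0=0xa7
body[3] sub  r2, r1, r4 → r2=0xd2
body[4] mov  r0, #0x0c → r0=0x0c
epilogue: pop r5=0x41, sp=0x7d
epilogue: pop r0=0x6a, sp=0x7e
prologue pushed ['r0', 'r5'] at ['0x7d', '0x7c']

MEM = 0x41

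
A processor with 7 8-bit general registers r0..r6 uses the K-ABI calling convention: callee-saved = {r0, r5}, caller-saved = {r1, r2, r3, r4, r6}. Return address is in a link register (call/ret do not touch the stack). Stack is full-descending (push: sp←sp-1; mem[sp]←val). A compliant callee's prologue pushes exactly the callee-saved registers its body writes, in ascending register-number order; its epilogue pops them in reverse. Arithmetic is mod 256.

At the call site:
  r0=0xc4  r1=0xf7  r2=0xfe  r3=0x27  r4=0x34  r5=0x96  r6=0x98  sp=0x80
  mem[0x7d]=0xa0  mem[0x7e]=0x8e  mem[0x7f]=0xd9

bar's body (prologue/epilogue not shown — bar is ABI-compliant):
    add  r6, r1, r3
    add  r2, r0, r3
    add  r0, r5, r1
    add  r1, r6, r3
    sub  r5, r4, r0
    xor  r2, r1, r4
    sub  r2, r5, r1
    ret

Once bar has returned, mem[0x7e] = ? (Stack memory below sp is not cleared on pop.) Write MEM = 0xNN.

prologue: push r0 → mem[0x7f]=0xc4, sp=0x7f
prologue: push r5 → mem[0x7e]=0x96, sp=0x7e
body[0] add  r6, r1, r3 → r6=0x1e
body[1] add  r2, r0, r3 → r2=0xeb
body[2] add  r0, r5, r1 → r0=0x8d
body[3] add  r1, r6, r3 → r1=0x45
body[4] sub  r5, r4, r0 → r5=0xa7
body[5] xor  r2, r1, r4 → r2=0x71
body[6] sub  r2, r5, r1 → r2=0x62
epilogue: pop r5=0x96, sp=0x7f
epilogue: pop r0=0xc4, sp=0x80
prologue pushed ['r0', 'r5'] at ['0x7f', '0x7e']

MEM = 0x96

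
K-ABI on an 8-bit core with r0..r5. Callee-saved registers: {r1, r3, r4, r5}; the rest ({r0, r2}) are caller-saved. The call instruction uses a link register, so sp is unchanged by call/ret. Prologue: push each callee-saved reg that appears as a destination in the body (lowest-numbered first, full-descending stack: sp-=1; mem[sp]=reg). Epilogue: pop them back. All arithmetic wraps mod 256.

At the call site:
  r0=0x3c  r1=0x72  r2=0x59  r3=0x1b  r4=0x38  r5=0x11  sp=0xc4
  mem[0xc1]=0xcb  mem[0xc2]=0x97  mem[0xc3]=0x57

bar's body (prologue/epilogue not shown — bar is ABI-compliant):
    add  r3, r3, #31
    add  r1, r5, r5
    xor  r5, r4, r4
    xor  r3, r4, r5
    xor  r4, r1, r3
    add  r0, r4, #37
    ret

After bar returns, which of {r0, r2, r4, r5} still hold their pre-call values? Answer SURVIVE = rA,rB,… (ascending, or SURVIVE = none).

prologue: push r1 → mem[0xc3]=0x72, sp=0xc3
prologue: push r3 → mem[0xc2]=0x1b, sp=0xc2
prologue: push r4 → mem[0xc1]=0x38, sp=0xc1
prologue: push r5 → mem[0xc0]=0x11, sp=0xc0
body[0] add  r3, r3, #31 → r3=0x3a
body[1] add  r1, r5, r5 → r1=0x22
body[2] xor  r5, r4, r4 → r5=0x00
body[3] xor  r3, r4, r5 → r3=0x38
body[4] xor  r4, r1, r3 → r4=0x1a
body[5] add  r0, r4, #37 → r0=0x3f
epilogue: pop r5=0x11, sp=0xc1
epilogue: pop r4=0x38, sp=0xc2
epilogue: pop r3=0x1b, sp=0xc3
epilogue: pop r1=0x72, sp=0xc4
r0: caller-saved, written=True
r2: caller-saved, written=False
r4: callee-saved, written=True
r5: callee-saved, written=True

SURVIVE = r2,r4,r5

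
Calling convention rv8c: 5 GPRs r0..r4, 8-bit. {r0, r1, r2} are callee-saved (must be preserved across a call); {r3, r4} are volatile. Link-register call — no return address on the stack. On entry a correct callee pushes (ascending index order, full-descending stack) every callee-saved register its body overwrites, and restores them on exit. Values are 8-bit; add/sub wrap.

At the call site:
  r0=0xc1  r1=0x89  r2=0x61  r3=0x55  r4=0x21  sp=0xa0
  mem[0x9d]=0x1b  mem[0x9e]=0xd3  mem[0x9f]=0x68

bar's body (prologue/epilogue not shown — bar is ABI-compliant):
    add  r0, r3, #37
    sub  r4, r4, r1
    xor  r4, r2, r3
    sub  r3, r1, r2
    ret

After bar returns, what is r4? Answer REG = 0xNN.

prologue: push r0 -> mem[0x9f]=0xc1, sp=0x9f
body[0] add  r0, r3, #37 -> r0=0x7a
body[1] sub  r4, r4, r1 -> r4=0x98
body[2] xor  r4, r2, r3 -> r4=0x34
body[3] sub  r3, r1, r2 -> r3=0x28
epilogue: pop r0=0xc1, sp=0xa0
r4 is caller-saved -> body value

REG = 0x34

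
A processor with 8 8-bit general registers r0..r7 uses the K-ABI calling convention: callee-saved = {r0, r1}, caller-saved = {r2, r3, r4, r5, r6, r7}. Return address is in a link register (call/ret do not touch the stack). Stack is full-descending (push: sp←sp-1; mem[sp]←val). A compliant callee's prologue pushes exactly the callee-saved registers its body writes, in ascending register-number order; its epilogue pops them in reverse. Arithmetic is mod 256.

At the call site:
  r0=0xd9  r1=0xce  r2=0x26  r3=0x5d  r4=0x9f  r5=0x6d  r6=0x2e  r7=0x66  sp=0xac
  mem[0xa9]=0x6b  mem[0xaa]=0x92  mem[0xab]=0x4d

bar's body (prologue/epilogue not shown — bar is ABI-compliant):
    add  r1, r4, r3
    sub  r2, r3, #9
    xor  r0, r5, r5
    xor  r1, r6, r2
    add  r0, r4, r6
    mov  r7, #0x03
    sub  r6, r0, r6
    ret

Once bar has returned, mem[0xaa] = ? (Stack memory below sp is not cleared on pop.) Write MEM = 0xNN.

prologue: push r0 -> mem[0xab]=0xd9, sp=0xab
prologue: push r1 -> mem[0xaa]=0xce, sp=0xaa
body[0] add  r1, r4, r3 -> r1=0xfc
body[1] sub  r2, r3, #9 -> r2=0x54
body[2] xor  r0, r5, r5 -> r0=0x00
body[3] xor  r1, r6, r2 -> r1=0x7a
body[4] add  r0, r4, r6 -> r0=0xcd
body[5] mov  r7, #0x03 -> r7=0x03
body[6] sub  r6, r0, r6 -> r6=0x9f
epilogue: pop r1=0xce, sp=0xab
epilogue: pop r0=0xd9, sp=0xac
prologue pushed ['r0', 'r1'] at ['0xab', '0xaa']

MEM = 0xce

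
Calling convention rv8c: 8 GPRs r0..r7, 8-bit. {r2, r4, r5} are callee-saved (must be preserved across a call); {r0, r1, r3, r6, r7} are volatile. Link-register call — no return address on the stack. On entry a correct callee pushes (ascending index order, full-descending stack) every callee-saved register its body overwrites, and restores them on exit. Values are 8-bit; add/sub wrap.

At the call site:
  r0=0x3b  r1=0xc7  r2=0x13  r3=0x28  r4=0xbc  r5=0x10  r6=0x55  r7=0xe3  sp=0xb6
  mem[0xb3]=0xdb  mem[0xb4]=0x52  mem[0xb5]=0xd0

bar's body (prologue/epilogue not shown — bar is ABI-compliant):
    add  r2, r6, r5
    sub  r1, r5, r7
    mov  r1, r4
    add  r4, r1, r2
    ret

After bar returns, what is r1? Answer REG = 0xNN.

REG = 0xbc

prologue: push r2 → mem[0xb5]=0x13, sp=0xb5
prologue: push r4 → mem[0xb4]=0xbc, sp=0xb4
body[0] add  r2, r6, r5 → r2=0x65
body[1] sub  r1, r5, r7 → r1=0x2d
body[2] mov  r1, r4 → r1=0xbc
body[3] add  r4, r1, r2 → r4=0x21
epilogue: pop r4=0xbc, sp=0xb5
epilogue: pop r2=0x13, sp=0xb6
r1 is caller-saved → body value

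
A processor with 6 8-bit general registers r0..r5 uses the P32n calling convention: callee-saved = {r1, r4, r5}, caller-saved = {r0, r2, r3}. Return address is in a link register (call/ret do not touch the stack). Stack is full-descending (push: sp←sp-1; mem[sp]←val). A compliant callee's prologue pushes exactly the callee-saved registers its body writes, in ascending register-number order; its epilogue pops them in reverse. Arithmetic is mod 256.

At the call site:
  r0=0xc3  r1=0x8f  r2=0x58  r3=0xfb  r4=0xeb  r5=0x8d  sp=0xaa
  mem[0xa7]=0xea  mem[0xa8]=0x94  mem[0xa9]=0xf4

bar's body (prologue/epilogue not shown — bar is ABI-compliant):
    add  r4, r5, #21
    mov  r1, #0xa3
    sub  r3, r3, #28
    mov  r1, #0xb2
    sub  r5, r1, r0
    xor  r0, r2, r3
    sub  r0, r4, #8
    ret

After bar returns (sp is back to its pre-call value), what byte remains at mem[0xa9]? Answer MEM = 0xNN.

prologue: push r1 -> mem[0xa9]=0x8f, sp=0xa9
prologue: push r4 -> mem[0xa8]=0xeb, sp=0xa8
prologue: push r5 -> mem[0xa7]=0x8d, sp=0xa7
body[0] add  r4, r5, #21 -> r4=0xa2
body[1] mov  r1, #0xa3 -> r1=0xa3
body[2] sub  r3, r3, #28 -> r3=0xdf
body[3] mov  r1, #0xb2 -> r1=0xb2
body[4] sub  r5, r1, r0 -> r5=0xef
body[5] xor  r0, r2, r3 -> r0=0x87
body[6] sub  r0, r4, #8 -> r0=0x9a
epilogue: pop r5=0x8d, sp=0xa8
epilogue: pop r4=0xeb, sp=0xa9
epilogue: pop r1=0x8f, sp=0xaa
prologue pushed ['r1', 'r4', 'r5'] at ['0xa9', '0xa8', '0xa7']

MEM = 0x8f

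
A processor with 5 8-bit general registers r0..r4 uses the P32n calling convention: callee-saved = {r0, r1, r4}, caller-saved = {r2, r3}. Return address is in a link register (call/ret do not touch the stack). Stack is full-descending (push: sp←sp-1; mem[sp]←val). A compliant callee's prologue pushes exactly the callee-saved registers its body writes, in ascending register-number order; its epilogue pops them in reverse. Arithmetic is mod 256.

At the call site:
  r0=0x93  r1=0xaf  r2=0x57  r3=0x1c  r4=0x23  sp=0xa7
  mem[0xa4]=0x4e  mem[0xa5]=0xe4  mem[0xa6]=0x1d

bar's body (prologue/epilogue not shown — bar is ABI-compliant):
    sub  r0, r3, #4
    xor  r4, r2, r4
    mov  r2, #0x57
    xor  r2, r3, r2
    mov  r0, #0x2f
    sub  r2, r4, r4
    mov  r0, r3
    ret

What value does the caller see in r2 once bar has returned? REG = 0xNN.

prologue: push r0 -> mem[0xa6]=0x93, sp=0xa6
prologue: push r4 -> mem[0xa5]=0x23, sp=0xa5
body[0] sub  r0, r3, #4 -> r0=0x18
body[1] xor  r4, r2, r4 -> r4=0x74
body[2] mov  r2, #0x57 -> r2=0x57
body[3] xor  r2, r3, r2 -> r2=0x4b
body[4] mov  r0, #0x2f -> r0=0x2f
body[5] sub  r2, r4, r4 -> r2=0x00
body[6] mov  r0, r3 -> r0=0x1c
epilogue: pop r4=0x23, sp=0xa6
epilogue: pop r0=0x93, sp=0xa7
r2 is caller-saved -> body value

REG = 0x00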